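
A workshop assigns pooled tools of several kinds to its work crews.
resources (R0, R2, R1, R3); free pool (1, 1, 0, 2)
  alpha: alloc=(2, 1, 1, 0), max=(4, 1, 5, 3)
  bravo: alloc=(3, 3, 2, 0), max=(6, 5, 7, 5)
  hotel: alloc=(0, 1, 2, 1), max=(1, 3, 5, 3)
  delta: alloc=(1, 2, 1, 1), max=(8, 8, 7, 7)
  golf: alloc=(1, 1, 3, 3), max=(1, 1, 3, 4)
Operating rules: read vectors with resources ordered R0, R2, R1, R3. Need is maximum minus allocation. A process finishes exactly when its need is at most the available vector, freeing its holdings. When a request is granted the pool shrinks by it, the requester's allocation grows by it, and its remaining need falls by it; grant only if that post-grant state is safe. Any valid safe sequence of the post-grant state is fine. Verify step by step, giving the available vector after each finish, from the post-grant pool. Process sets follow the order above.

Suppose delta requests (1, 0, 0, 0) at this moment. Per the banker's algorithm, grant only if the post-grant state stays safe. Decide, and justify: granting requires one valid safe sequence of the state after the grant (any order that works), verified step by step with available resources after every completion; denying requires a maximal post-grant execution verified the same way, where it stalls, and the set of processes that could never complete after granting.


DENY: after the grant no complete ordering would exist.
Key observation: the pool after golf, hotel is (1, 3, 5, 6); every surviving request exceeds it in R0, so progress ends there.
After a pretend grant, a maximal execution: golf, hotel — then nothing else fits. Check, step by step:
  pool = (0, 1, 0, 2)
  run golf (needs (0, 0, 0, 1), free (0, 1, 0, 2)); after release of (1, 1, 3, 3) the pool is (1, 2, 3, 5)
  run hotel (needs (1, 2, 3, 2), free (1, 2, 3, 5)); after release of (0, 1, 2, 1) the pool is (1, 3, 5, 6)
  blocked: alpha wants (2, 0, 4, 3), pool (1, 3, 5, 6) — not enough R0
  blocked: bravo wants (3, 2, 5, 5), pool (1, 3, 5, 6) — not enough R0
  blocked: delta wants (6, 6, 6, 6), pool (1, 3, 5, 6) — not enough R0, R2 and R1
Processes that could never finish after the grant: alpha, bravo and delta.


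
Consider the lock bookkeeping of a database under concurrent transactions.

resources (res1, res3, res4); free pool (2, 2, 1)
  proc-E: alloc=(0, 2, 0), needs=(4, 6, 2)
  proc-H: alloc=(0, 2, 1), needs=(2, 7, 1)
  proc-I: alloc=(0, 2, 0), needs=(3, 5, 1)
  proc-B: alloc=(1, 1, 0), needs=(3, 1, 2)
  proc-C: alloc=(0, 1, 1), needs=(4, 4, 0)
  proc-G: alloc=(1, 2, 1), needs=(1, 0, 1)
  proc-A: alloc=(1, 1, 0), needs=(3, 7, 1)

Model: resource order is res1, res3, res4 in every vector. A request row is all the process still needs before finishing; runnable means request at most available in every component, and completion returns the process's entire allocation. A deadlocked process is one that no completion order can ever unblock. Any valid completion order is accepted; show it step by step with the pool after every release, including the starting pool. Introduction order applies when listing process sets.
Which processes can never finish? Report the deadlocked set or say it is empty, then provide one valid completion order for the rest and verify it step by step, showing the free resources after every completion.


No process is deadlocked.
Key observation: there is always a runnable process — proc-G first — so the state unwinds completely.
A valid finishing order for the others: proc-G, proc-B, proc-I, proc-A, proc-E, proc-H, proc-C. Check, step by step:
  pool = (2, 2, 1)
  proc-G needs (1, 0, 1) <= (2, 2, 1) -> finishes; pool += (1, 2, 1) = (3, 4, 2)
  proc-B needs (3, 1, 2) <= (3, 4, 2) -> finishes; pool += (1, 1, 0) = (4, 5, 2)
  proc-I needs (3, 5, 1) <= (4, 5, 2) -> finishes; pool += (0, 2, 0) = (4, 7, 2)
  proc-A needs (3, 7, 1) <= (4, 7, 2) -> finishes; pool += (1, 1, 0) = (5, 8, 2)
  proc-E needs (4, 6, 2) <= (5, 8, 2) -> finishes; pool += (0, 2, 0) = (5, 10, 2)
  proc-H needs (2, 7, 1) <= (5, 10, 2) -> finishes; pool += (0, 2, 1) = (5, 12, 3)
  proc-C needs (4, 4, 0) <= (5, 12, 3) -> finishes; pool += (0, 1, 1) = (5, 13, 4)


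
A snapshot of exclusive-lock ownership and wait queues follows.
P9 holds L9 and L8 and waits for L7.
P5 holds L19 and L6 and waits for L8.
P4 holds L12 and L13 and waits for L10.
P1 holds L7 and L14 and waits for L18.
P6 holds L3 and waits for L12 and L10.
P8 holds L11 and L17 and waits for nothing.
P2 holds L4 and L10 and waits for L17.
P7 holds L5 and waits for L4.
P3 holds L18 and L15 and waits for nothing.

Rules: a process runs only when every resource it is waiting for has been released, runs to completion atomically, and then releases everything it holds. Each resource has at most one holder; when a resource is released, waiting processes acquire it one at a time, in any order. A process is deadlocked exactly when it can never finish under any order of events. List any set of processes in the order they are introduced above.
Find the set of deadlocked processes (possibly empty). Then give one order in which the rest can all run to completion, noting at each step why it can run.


The deadlocked set is empty.
Key observation: all waits point, directly or indirectly, at processes that can finish, so nothing is permanently blocked.
The rest can finish in the order P8, P2, P3, P4, P1, P9, P6, P5, P7.
Step-by-step check:
  P8 waits on nothing -> runs at once and releases L11 and L17
  run P2 (all its waits — L17 — are resolved); releases L4 and L10
  P3 waits on nothing -> runs at once and releases L18 and L15
  run P4 (all its waits — L10 — are resolved); releases L12 and L13
  run P1 (all its waits — L18 — are resolved); releases L7 and L14
  run P9 (all its waits — L7 — are resolved); releases L9 and L8
  run P6 (all its waits — L12 and L10 — are resolved); releases L3
  run P5 (all its waits — L8 — are resolved); releases L19 and L6
  run P7 (all its waits — L4 — are resolved); releases L5


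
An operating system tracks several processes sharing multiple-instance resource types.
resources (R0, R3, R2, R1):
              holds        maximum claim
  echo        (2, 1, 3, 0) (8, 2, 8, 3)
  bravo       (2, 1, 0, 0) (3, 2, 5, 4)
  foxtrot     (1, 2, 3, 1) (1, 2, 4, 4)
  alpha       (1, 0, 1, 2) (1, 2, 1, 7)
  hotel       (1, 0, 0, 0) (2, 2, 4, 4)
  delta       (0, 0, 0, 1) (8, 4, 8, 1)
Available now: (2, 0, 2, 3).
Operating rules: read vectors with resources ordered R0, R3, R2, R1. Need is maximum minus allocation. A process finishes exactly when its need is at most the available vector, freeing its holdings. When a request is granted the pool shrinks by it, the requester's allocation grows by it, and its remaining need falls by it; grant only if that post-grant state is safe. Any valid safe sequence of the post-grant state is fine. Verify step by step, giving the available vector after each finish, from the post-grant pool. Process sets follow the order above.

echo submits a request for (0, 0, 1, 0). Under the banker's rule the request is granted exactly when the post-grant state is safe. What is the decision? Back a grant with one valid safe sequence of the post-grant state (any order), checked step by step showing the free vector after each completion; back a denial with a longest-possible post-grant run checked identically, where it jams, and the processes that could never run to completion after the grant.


DENY. Granting would leave the state unsafe.
Key observation: after foxtrot, hotel the pool peaks at (4, 2, 4, 4), and each blocked process is short somewhere: echo on R0; bravo on R2; alpha on R1; delta on R0, R3, R2.
After a pretend grant, a maximal execution: foxtrot, hotel — then nothing else fits. Walking it through:
  pool = (2, 0, 1, 3)
  foxtrot: need (0, 0, 1, 3) fits (2, 0, 1, 3); releases (1, 2, 3, 1), pool now (3, 2, 4, 4)
  hotel: need (1, 2, 4, 4) fits (3, 2, 4, 4); releases (1, 0, 0, 0), pool now (4, 2, 4, 4)
  echo cannot run: need (6, 1, 4, 3) vs free (4, 2, 4, 4) (insufficient R0)
  bravo cannot run: need (1, 1, 5, 4) vs free (4, 2, 4, 4) (insufficient R2)
  alpha cannot run: need (0, 2, 0, 5) vs free (4, 2, 4, 4) (insufficient R1)
  delta cannot run: need (8, 4, 8, 0) vs free (4, 2, 4, 4) (insufficient R0, R3 and R2)
Had the request been granted, echo, bravo, alpha and delta could never finish.


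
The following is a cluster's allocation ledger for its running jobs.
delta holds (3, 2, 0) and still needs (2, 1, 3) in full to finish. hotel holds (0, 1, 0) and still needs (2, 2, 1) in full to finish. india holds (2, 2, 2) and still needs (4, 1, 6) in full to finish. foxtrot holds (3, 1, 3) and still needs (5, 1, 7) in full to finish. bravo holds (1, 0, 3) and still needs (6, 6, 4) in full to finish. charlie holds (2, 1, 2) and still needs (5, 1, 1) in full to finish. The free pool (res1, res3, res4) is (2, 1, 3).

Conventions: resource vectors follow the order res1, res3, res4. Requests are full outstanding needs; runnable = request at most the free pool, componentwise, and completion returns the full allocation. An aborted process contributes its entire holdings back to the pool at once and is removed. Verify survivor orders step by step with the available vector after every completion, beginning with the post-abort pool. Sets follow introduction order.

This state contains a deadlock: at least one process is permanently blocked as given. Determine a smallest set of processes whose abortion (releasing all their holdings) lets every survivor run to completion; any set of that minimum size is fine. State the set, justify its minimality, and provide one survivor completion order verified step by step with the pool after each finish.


Abort bravo.
Key observation: aborting bravo returns (1, 0, 3), and india — hopeless before — runs at step 3 with the returned capacity in the pool.
No smaller set exists: with zero aborts the deadlock remains.
Survivors finish in the order: delta, hotel, india, foxtrot, charlie. Step-by-step check (pool after the aborts first):
  pool = (3, 1, 6)
  run delta (needs (2, 1, 3), free (3, 1, 6)); after release of (3, 2, 0) the pool is (6, 3, 6)
  run hotel (needs (2, 2, 1), free (6, 3, 6)); after release of (0, 1, 0) the pool is (6, 4, 6)
  run india (needs (4, 1, 6), free (6, 4, 6)); after release of (2, 2, 2) the pool is (8, 6, 8)
  run foxtrot (needs (5, 1, 7), free (8, 6, 8)); after release of (3, 1, 3) the pool is (11, 7, 11)
  run charlie (needs (5, 1, 1), free (11, 7, 11)); after release of (2, 1, 2) the pool is (13, 8, 13)


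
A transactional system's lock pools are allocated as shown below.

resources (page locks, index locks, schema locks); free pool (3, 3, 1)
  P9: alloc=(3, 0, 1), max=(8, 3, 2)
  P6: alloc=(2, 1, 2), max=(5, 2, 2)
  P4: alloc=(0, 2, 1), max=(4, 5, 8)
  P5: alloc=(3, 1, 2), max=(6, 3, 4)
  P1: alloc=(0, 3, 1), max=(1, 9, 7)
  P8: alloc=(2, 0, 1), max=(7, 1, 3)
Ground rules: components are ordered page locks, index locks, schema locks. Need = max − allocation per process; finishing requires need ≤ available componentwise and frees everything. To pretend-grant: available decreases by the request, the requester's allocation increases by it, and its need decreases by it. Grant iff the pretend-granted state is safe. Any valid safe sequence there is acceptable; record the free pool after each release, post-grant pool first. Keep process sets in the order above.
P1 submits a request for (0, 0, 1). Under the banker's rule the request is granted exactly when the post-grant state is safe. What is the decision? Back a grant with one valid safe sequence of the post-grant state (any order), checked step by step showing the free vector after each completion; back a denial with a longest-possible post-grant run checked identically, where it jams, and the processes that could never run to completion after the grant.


DENY — the pretend-granted state is unsafe.
Key observation: after P6, P9, P8, P5 the pool peaks at (13, 5, 6), and each blocked process is short somewhere: P4 on schema locks; P1 on index locks.
On the post-grant state, P6, P9, P8, P5 is a maximal run — nothing extends it. Step-by-step check:
  pool = (3, 3, 0)
  P6: need (3, 1, 0) fits (3, 3, 0); releases (2, 1, 2), pool now (5, 4, 2)
  P9: need (5, 3, 1) fits (5, 4, 2); releases (3, 0, 1), pool now (8, 4, 3)
  P8: need (5, 1, 2) fits (8, 4, 3); releases (2, 0, 1), pool now (10, 4, 4)
  P5: need (3, 2, 2) fits (10, 4, 4); releases (3, 1, 2), pool now (13, 5, 6)
  P4 still needs (4, 3, 7) but only (13, 5, 6) is free — short on schema locks
  P1 still needs (1, 6, 5) but only (13, 5, 6) is free — short on index locks
Post-grant, the permanently blocked set is P4 and P1.


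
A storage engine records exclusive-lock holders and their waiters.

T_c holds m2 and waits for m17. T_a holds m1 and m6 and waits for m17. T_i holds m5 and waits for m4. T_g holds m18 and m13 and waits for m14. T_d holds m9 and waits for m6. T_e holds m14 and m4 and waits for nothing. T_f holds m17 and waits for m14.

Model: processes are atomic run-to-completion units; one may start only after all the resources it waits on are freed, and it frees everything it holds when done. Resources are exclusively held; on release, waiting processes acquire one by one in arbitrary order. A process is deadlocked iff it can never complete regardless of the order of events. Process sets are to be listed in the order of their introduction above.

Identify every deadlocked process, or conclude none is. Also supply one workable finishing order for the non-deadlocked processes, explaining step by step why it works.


The deadlocked set is empty.
Key observation: all waits point, directly or indirectly, at processes that can finish, so nothing is permanently blocked.
One completion order for the rest: T_e, T_i, T_g, T_f, T_a, T_d, T_c.
Walking it through:
  T_e waits on nothing -> runs at once and releases m14 and m4
  T_i: everything it awaited (m4) is free; runs, freeing m5
  T_g: everything it awaited (m14) is free; runs, freeing m18 and m13
  T_f: everything it awaited (m14) is free; runs, freeing m17
  T_a: everything it awaited (m17) is free; runs, freeing m1 and m6
  T_d: everything it awaited (m6) is free; runs, freeing m9
  T_c: everything it awaited (m17) is free; runs, freeing m2


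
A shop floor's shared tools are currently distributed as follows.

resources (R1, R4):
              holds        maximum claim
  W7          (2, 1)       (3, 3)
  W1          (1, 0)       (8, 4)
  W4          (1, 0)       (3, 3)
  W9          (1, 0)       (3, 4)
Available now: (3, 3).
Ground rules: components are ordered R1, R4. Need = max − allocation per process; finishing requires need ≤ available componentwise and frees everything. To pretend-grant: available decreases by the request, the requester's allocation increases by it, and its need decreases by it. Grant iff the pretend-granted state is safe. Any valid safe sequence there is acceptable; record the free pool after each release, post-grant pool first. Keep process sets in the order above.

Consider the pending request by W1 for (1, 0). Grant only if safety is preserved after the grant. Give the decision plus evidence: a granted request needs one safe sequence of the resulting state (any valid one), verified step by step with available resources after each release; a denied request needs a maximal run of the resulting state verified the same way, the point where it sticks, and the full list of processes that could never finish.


GRANT — the state after the grant stays safe, e.g. via W4, W7, W9, W1.
Key observation: the grant leaves (2, 3) free — enough for W4, whose release restarts the cascade.
Step-by-step check of the post-grant state:
  pool = (2, 3)
  W4 needs (2, 3) <= (2, 3) -> finishes; pool += (1, 0) = (3, 3)
  W7 needs (1, 2) <= (3, 3) -> finishes; pool += (2, 1) = (5, 4)
  W9 needs (2, 4) <= (5, 4) -> finishes; pool += (1, 0) = (6, 4)
  W1 needs (6, 4) <= (6, 4) -> finishes; pool += (2, 0) = (8, 4)


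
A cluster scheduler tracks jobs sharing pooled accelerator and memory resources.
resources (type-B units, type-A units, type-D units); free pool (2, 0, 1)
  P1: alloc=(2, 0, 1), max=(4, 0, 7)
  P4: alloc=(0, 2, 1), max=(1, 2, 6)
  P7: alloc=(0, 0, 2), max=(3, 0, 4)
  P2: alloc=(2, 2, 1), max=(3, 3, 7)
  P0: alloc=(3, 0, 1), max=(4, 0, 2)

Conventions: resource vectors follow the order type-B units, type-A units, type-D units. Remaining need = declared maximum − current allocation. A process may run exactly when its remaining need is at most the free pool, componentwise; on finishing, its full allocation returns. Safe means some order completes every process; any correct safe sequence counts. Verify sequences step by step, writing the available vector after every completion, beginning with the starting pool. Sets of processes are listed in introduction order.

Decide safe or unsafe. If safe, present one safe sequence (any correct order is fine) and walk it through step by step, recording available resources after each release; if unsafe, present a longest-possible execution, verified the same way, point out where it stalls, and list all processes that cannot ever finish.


The state is UNSAFE.
Key observation: once P0, P7 finish, the pool peaks at (5, 0, 4) — and every remaining process still needs more type-D units than that.
A maximal execution: P0, P7 — then nothing else fits. Check, step by step:
  pool = (2, 0, 1)
  P0: need (1, 0, 1) fits (2, 0, 1); releases (3, 0, 1), pool now (5, 0, 2)
  P7: need (3, 0, 2) fits (5, 0, 2); releases (0, 0, 2), pool now (5, 0, 4)
  blocked: P1 wants (2, 0, 6), pool (5, 0, 4) — not enough type-D units
  blocked: P4 wants (1, 0, 5), pool (5, 0, 4) — not enough type-D units
  blocked: P2 wants (1, 1, 6), pool (5, 0, 4) — not enough type-A units and type-D units
Permanently blocked: P1, P4 and P2.


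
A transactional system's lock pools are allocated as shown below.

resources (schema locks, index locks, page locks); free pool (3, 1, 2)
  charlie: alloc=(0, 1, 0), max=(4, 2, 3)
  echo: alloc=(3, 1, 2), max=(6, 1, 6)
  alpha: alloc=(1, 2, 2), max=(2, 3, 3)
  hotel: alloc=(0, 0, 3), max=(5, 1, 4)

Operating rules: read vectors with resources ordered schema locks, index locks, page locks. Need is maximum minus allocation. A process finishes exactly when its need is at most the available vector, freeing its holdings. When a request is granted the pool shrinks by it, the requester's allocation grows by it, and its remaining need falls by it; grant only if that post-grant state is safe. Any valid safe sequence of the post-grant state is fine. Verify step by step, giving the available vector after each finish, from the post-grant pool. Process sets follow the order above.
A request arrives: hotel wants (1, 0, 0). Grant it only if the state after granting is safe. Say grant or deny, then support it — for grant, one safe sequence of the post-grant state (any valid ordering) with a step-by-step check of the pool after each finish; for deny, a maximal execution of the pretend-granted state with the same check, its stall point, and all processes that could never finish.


GRANT — the state after the grant stays safe, e.g. via alpha, echo, hotel, charlie.
Key observation: the transfer keeps a workable pool ((2, 1, 2)); alpha starts the safe sequence.
Check on the post-grant state, step by step:
  pool = (2, 1, 2)
  alpha needs (1, 1, 1) <= (2, 1, 2) -> finishes; pool += (1, 2, 2) = (3, 3, 4)
  echo needs (3, 0, 4) <= (3, 3, 4) -> finishes; pool += (3, 1, 2) = (6, 4, 6)
  hotel needs (4, 1, 1) <= (6, 4, 6) -> finishes; pool += (1, 0, 3) = (7, 4, 9)
  charlie needs (4, 1, 3) <= (7, 4, 9) -> finishes; pool += (0, 1, 0) = (7, 5, 9)


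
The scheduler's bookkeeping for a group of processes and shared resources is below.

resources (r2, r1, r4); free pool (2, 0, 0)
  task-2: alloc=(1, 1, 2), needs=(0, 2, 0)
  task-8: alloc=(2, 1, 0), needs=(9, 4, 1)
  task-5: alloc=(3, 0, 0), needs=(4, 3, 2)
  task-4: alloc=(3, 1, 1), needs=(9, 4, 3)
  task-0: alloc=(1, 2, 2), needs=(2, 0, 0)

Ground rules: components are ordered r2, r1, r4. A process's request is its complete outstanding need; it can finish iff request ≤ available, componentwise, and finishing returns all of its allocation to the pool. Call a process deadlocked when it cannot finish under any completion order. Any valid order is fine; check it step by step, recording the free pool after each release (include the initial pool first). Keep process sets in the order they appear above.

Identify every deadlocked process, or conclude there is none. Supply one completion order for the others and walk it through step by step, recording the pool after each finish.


Deadlocked set: task-8 and task-4.
Key observation: the wall is r2: completing task-0, task-2, task-5 brings the pool only to (7, 3, 4), and all the rest need more.
The rest can finish in the order task-0, task-2, task-5. Step-by-step check:
  pool = (2, 0, 0)
  run task-0 (needs (2, 0, 0), free (2, 0, 0)); after release of (1, 2, 2) the pool is (3, 2, 2)
  run task-2 (needs (0, 2, 0), free (3, 2, 2)); after release of (1, 1, 2) the pool is (4, 3, 4)
  run task-5 (needs (4, 3, 2), free (4, 3, 4)); after release of (3, 0, 0) the pool is (7, 3, 4)
The stuck group stays short no matter what:
  task-8 cannot run: need (9, 4, 1) vs free (7, 3, 4) (insufficient r2 and r1)
  task-4 cannot run: need (9, 4, 3) vs free (7, 3, 4) (insufficient r2 and r1)


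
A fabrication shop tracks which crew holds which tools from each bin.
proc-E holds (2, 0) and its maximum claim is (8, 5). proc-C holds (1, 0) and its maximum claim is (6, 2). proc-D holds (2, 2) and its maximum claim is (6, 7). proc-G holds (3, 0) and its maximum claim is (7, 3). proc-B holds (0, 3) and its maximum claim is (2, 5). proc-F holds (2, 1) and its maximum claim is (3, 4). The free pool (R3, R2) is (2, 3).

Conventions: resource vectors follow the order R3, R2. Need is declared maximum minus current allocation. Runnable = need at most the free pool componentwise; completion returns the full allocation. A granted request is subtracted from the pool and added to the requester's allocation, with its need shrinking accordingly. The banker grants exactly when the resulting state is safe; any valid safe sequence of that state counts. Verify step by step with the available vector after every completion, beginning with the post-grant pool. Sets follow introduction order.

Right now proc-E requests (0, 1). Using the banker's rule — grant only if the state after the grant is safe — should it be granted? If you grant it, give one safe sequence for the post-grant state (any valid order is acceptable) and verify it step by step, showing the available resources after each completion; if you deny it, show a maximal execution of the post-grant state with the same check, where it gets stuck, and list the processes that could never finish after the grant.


GRANT — the state after the grant stays safe, e.g. via proc-B, proc-F, proc-G, proc-D, proc-E, proc-C.
Key observation: even at the reduced pool (2, 2), proc-B fits immediately, so safety survives the grant.
Check on the post-grant state, step by step:
  pool = (2, 2)
  proc-B: need (2, 2) fits (2, 2); releases (0, 3), pool now (2, 5)
  proc-F: need (1, 3) fits (2, 5); releases (2, 1), pool now (4, 6)
  proc-G: need (4, 3) fits (4, 6); releases (3, 0), pool now (7, 6)
  proc-D: need (4, 5) fits (7, 6); releases (2, 2), pool now (9, 8)
  proc-E: need (6, 4) fits (9, 8); releases (2, 1), pool now (11, 9)
  proc-C: need (5, 2) fits (11, 9); releases (1, 0), pool now (12, 9)


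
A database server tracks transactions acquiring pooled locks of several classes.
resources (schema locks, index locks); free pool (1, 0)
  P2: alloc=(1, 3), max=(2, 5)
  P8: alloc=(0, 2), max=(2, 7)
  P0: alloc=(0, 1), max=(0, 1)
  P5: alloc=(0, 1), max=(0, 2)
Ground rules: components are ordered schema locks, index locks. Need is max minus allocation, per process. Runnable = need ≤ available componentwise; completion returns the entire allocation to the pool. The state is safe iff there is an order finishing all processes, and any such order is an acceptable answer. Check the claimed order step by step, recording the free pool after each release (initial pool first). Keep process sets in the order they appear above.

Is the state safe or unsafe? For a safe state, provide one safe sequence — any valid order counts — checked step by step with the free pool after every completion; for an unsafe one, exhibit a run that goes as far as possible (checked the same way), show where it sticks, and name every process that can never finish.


SAFE, for example via the order P0, P5, P2, P8.
Key observation: the order's first zero-slack moment is P5 ((0, 1) needed, (1, 1) free — a requested resource with nothing to spare).
Walking it through:
  pool = (1, 0)
  run P0 (needs (0, 0), free (1, 0)); after release of (0, 1) the pool is (1, 1)
  run P5 (needs (0, 1), free (1, 1)); after release of (0, 1) the pool is (1, 2)
  run P2 (needs (1, 2), free (1, 2)); after release of (1, 3) the pool is (2, 5)
  run P8 (needs (2, 5), free (2, 5)); after release of (0, 2) the pool is (2, 7)


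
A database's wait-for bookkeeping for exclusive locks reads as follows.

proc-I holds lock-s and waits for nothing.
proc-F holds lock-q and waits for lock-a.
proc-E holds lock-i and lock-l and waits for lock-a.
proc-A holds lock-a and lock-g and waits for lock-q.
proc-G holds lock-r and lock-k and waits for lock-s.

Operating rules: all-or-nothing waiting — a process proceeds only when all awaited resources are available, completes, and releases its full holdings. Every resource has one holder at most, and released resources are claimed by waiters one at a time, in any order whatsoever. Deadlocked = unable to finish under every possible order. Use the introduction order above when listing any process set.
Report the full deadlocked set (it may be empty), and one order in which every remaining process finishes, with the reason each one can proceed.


Deadlocked: proc-F, proc-E and proc-A.
Key observation: the loop proc-F -> proc-A -> proc-F blocks itself forever; proc-E waits into the deadlock from upstream.
The rest can finish in the order proc-I, proc-G.
Walking it through:
  run proc-I (it waits on nothing); releases lock-s
  run proc-G (all its waits — lock-s — are resolved); releases lock-r and lock-k


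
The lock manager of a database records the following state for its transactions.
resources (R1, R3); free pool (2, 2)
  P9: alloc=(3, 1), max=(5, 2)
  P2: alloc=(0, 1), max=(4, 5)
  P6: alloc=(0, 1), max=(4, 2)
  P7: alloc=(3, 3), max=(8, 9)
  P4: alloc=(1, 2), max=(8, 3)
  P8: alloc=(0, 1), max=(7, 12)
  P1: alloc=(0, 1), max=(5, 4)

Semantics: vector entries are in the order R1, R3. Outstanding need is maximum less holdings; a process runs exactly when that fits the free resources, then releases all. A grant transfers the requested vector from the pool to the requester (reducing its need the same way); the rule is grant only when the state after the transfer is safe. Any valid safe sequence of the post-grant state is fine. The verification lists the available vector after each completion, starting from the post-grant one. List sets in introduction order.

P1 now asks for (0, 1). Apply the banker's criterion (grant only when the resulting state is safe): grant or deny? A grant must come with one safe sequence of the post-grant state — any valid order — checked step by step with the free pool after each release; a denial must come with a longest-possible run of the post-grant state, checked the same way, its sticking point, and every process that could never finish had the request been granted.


GRANT. The post-grant state is safe; one safe sequence: P9, P6, P1, P2, P7, P4, P8.
Key observation: (2, 1) free after granting still covers P9 first, and each release covers the next.
Verifying the post-grant state step by step:
  pool = (2, 1)
  run P9 (needs (2, 1), free (2, 1)); after release of (3, 1) the pool is (5, 2)
  run P6 (needs (4, 1), free (5, 2)); after release of (0, 1) the pool is (5, 3)
  run P1 (needs (5, 2), free (5, 3)); after release of (0, 2) the pool is (5, 5)
  run P2 (needs (4, 4), free (5, 5)); after release of (0, 1) the pool is (5, 6)
  run P7 (needs (5, 6), free (5, 6)); after release of (3, 3) the pool is (8, 9)
  run P4 (needs (7, 1), free (8, 9)); after release of (1, 2) the pool is (9, 11)
  run P8 (needs (7, 11), free (9, 11)); after release of (0, 1) the pool is (9, 12)


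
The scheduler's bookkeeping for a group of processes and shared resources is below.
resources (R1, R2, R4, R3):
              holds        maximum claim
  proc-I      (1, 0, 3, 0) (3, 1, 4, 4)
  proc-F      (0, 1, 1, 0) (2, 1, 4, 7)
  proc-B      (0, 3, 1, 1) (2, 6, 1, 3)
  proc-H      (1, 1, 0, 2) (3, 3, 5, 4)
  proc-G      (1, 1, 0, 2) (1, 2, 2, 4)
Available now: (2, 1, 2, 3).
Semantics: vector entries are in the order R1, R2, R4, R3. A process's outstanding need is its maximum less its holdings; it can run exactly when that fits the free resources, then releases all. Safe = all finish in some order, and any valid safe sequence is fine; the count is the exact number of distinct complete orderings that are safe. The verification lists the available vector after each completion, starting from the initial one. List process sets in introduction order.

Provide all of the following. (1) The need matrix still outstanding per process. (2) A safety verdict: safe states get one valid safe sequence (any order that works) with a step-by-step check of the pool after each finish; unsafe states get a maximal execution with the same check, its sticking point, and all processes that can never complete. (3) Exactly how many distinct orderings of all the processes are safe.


(1) Outstanding need per process (order R1, R2, R4, R3):
  proc-I: (2, 1, 1, 4)
  proc-F: (2, 0, 3, 7)
  proc-B: (2, 3, 0, 2)
  proc-H: (2, 2, 5, 2)
  proc-G: (0, 1, 2, 2)
(2) SAFE — a valid safe sequence is proc-G, proc-I, proc-H, proc-B, proc-F.
Key observation: proc-G marks the first exact bind of the order: its need (0, 1, 2, 2) fits the free (2, 1, 2, 3) with zero slack on a requested resource.
Check, step by step:
  pool = (2, 1, 2, 3)
  run proc-G (needs (0, 1, 2, 2), free (2, 1, 2, 3)); after release of (1, 1, 0, 2) the pool is (3, 2, 2, 5)
  run proc-I (needs (2, 1, 1, 4), free (3, 2, 2, 5)); after release of (1, 0, 3, 0) the pool is (4, 2, 5, 5)
  run proc-H (needs (2, 2, 5, 2), free (4, 2, 5, 5)); after release of (1, 1, 0, 2) the pool is (5, 3, 5, 7)
  run proc-B (needs (2, 3, 0, 2), free (5, 3, 5, 7)); after release of (0, 3, 1, 1) the pool is (5, 6, 6, 8)
  run proc-F (needs (2, 0, 3, 7), free (5, 6, 6, 8)); after release of (0, 1, 1, 0) the pool is (5, 7, 7, 8)
(3) The exact count: 2 of the possible complete orderings are safe sequences.


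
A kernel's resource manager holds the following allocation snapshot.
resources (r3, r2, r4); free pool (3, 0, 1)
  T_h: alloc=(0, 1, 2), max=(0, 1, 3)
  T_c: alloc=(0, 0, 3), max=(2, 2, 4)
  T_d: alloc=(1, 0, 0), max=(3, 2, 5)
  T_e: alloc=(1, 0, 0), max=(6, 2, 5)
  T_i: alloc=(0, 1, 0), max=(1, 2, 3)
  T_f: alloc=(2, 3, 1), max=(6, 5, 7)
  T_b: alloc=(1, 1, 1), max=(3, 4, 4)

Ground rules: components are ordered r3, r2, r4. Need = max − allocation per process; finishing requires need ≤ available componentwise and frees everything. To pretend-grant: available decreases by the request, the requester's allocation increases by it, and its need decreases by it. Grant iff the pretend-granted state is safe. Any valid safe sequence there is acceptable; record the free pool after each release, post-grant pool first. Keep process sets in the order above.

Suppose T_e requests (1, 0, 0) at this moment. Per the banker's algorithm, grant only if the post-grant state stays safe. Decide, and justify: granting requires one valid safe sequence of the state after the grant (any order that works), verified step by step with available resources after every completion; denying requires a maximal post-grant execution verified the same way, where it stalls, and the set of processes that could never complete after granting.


DENY — the pretend-granted state is unsafe.
Key observation: after T_h, T_i, T_c, T_d the pool peaks at (3, 2, 6), and each blocked process is short somewhere: T_e on r3; T_f on r3; T_b on r2.
On the post-grant state, T_h, T_i, T_c, T_d is a maximal run — nothing extends it. Verifying each step:
  pool = (2, 0, 1)
  T_h needs (0, 0, 1) <= (2, 0, 1) -> finishes; pool += (0, 1, 2) = (2, 1, 3)
  T_i needs (1, 1, 3) <= (2, 1, 3) -> finishes; pool += (0, 1, 0) = (2, 2, 3)
  T_c needs (2, 2, 1) <= (2, 2, 3) -> finishes; pool += (0, 0, 3) = (2, 2, 6)
  T_d needs (2, 2, 5) <= (2, 2, 6) -> finishes; pool += (1, 0, 0) = (3, 2, 6)
  T_e cannot run: need (4, 2, 5) vs free (3, 2, 6) (insufficient r3)
  T_f cannot run: need (4, 2, 6) vs free (3, 2, 6) (insufficient r3)
  T_b cannot run: need (2, 3, 3) vs free (3, 2, 6) (insufficient r2)
Had the request been granted, T_e, T_f and T_b could never finish.


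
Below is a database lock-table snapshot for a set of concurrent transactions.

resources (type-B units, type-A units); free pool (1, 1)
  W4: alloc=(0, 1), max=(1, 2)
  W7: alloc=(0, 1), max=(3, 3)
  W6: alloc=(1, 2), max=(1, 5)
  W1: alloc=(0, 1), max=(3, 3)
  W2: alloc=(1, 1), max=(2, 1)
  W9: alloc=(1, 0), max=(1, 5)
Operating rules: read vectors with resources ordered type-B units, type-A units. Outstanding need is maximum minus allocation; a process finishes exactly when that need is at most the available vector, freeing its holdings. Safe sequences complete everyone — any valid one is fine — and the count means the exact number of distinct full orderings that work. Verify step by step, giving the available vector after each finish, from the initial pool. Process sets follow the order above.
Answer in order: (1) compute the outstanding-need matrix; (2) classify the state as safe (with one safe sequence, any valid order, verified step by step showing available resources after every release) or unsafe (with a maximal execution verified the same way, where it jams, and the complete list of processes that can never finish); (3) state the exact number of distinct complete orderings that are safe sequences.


(1) Remaining need (order type-B units, type-A units):
  W4: (1, 1)
  W7: (3, 2)
  W6: (0, 3)
  W1: (3, 2)
  W2: (1, 0)
  W9: (0, 5)
(2) SAFE, for example via the order W2, W4, W6, W7, W9, W1.
Key observation: at W2 the run first touches a limit — (1, 0) against (1, 1), exact on a resource it actually requests.
Step-by-step check:
  pool = (1, 1)
  run W2 (needs (1, 0), free (1, 1)); after release of (1, 1) the pool is (2, 2)
  run W4 (needs (1, 1), free (2, 2)); after release of (0, 1) the pool is (2, 3)
  run W6 (needs (0, 3), free (2, 3)); after release of (1, 2) the pool is (3, 5)
  run W7 (needs (3, 2), free (3, 5)); after release of (0, 1) the pool is (3, 6)
  run W9 (needs (0, 5), free (3, 6)); after release of (1, 0) the pool is (4, 6)
  run W1 (needs (3, 2), free (4, 6)); after release of (0, 1) the pool is (4, 7)
(3) Precisely 12 of the possible complete orderings are safe sequences.


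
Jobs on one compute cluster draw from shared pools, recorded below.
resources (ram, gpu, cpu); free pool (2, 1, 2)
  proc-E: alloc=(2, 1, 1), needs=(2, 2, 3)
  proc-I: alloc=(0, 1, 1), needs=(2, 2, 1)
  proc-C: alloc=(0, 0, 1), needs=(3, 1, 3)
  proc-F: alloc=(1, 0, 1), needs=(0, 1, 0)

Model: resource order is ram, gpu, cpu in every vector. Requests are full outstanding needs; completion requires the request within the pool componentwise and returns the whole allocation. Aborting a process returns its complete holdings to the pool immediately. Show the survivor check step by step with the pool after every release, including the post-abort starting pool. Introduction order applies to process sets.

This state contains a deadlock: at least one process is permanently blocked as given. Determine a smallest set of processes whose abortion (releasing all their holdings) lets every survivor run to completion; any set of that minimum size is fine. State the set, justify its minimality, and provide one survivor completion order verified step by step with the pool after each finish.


Abort proc-E.
Key observation: proc-I was stuck for good until proc-E gave back (2, 1, 1); in the order shown it finishes at step 3.
Minimality: the empty abort set fails — the state is deadlocked as it stands.
The survivors complete as proc-F, proc-C, proc-I. Walking it through (starting from the post-abort pool):
  pool = (4, 2, 3)
  proc-F needs (0, 1, 0) <= (4, 2, 3) -> finishes; pool += (1, 0, 1) = (5, 2, 4)
  proc-C needs (3, 1, 3) <= (5, 2, 4) -> finishes; pool += (0, 0, 1) = (5, 2, 5)
  proc-I needs (2, 2, 1) <= (5, 2, 5) -> finishes; pool += (0, 1, 1) = (5, 3, 6)


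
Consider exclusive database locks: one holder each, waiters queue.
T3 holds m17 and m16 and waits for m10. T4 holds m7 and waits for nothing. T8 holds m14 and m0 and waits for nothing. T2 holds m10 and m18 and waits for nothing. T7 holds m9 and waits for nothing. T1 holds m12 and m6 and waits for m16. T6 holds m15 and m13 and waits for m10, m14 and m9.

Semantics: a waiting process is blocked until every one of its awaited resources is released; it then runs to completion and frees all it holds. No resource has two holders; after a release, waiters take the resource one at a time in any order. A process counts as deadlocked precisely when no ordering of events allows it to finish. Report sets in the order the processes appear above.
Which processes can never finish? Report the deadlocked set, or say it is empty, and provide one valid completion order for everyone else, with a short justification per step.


No process is deadlocked.
Key observation: there is no circular wait here — follow any chain and it reaches a process that is free to run now.
The rest can finish in the order T2, T3, T4, T8, T7, T6, T1.
Verifying each step:
  T2: no waits; runs immediately, freeing m10 and m18
  T3: everything it awaited (m10) is free; runs, freeing m17 and m16
  T4: no waits; runs immediately, freeing m7
  T8: no waits; runs immediately, freeing m14 and m0
  T7: no waits; runs immediately, freeing m9
  T6: everything it awaited (m10, m14 and m9) is free; runs, freeing m15 and m13
  T1: everything it awaited (m16) is free; runs, freeing m12 and m6


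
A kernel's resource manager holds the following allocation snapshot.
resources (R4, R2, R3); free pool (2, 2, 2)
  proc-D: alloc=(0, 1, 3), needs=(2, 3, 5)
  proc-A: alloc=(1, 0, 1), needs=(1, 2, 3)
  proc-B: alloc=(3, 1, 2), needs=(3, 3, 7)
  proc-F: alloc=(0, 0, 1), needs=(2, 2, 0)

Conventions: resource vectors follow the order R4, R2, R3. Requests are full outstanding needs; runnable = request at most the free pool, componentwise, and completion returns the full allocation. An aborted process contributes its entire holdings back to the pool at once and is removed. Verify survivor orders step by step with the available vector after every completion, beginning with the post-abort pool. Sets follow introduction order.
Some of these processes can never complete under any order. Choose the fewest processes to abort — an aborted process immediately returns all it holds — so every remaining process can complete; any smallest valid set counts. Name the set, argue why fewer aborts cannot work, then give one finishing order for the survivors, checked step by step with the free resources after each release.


The answer: abort proc-D.
Key observation: the deadlocked proc-B becomes finishable only because proc-D released (0, 1, 3); it completes at step 3 below.
Minimality: the empty abort set fails — the state is deadlocked as it stands.
One survivor order: proc-F, proc-A, proc-B. Step-by-step check (post-abort pool first):
  pool = (2, 3, 5)
  proc-F: need (2, 2, 0) fits (2, 3, 5); releases (0, 0, 1), pool now (2, 3, 6)
  proc-A: need (1, 2, 3) fits (2, 3, 6); releases (1, 0, 1), pool now (3, 3, 7)
  proc-B: need (3, 3, 7) fits (3, 3, 7); releases (3, 1, 2), pool now (6, 4, 9)


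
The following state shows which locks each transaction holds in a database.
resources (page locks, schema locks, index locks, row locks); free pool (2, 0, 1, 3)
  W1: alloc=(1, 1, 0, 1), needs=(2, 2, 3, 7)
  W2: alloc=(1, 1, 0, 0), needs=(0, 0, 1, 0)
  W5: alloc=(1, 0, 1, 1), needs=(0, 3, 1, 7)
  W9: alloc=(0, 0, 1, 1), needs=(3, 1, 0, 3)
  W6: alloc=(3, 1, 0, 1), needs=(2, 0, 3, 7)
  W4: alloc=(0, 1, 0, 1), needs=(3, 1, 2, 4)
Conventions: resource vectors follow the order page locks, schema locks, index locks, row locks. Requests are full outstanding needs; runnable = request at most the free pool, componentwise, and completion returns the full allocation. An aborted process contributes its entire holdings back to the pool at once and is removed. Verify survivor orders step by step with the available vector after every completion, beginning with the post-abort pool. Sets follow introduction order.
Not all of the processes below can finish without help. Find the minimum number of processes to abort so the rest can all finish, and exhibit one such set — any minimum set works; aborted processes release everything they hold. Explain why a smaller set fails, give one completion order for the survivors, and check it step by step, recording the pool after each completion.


Minimum abort set: W1 and W6.
Key observation: W5 had no path to completion before; after the abort of W1 and W6 ((4, 2, 0, 2) returned), step 4 is where it fits.
Minimality, checking each single-abort alternative: W1 alone leaves W5 blocked (short on row locks); W2 alone leaves W1 blocked (short on index locks and row locks); W5 alone leaves W1 blocked (short on row locks); W9 alone leaves W1 blocked (short on index locks and row locks); W6 alone leaves W1 blocked (short on index locks and row locks); W4 alone leaves W1 blocked (short on index locks and row locks).
The survivors complete as W2, W9, W4, W5. Verifying each step (starting from the post-abort pool):
  pool = (6, 2, 1, 5)
  W2: need (0, 0, 1, 0) fits (6, 2, 1, 5); releases (1, 1, 0, 0), pool now (7, 3, 1, 5)
  W9: need (3, 1, 0, 3) fits (7, 3, 1, 5); releases (0, 0, 1, 1), pool now (7, 3, 2, 6)
  W4: need (3, 1, 2, 4) fits (7, 3, 2, 6); releases (0, 1, 0, 1), pool now (7, 4, 2, 7)
  W5: need (0, 3, 1, 7) fits (7, 4, 2, 7); releases (1, 0, 1, 1), pool now (8, 4, 3, 8)
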